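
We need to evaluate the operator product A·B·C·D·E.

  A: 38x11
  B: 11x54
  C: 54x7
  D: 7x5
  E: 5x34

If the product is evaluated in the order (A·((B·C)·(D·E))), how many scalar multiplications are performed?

22178

(B·C): 11×54 by 54×7 → 11×7, cost 11·54·7 = 4158
(D·E): 7×5 by 5×34 → 7×34, cost 7·5·34 = 1190
((B·C)·(D·E)): 11×7 by 7×34 → 11×34, cost 11·7·34 = 2618; cumulative 7966
(A·((B·C)·(D·E))): 38×11 by 11×34 → 38×34, cost 38·11·34 = 14212; cumulative 22178
Total: 22178 scalar multiplications.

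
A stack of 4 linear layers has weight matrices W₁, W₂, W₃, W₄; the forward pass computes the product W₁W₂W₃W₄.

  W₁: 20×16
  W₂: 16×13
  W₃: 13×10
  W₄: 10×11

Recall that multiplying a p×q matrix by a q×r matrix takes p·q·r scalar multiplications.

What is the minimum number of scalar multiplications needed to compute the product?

7238

Adjacent pairs: W₁W₂ = 20·16·13 = 4160; W₂W₃ = 16·13·10 = 2080; W₃W₄ = 13·10·11 = 1430.
Length 3: W₁..W₃: k=1: 0+2080+20·16·10=5280; k=2: 4160+0+20·13·10=6760 → min 5280 | W₂..W₄: k=2: 0+1430+16·13·11=3718; k=3: 2080+0+16·10·11=3840 → min 3718.
Length 4: W₁..W₄: k=1: 0+3718+20·16·11=7238; k=2: 4160+1430+20·13·11=8450; k=3: 5280+0+20·10·11=7480 → min 7238.
Optimal order: (W₁(W₂(W₃W₄))) with cost 7238.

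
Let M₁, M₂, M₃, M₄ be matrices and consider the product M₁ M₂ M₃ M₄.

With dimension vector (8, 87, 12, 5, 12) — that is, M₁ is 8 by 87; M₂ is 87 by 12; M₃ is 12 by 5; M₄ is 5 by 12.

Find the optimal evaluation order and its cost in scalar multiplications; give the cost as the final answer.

9180

Adjacent pairs: M₁M₂ = 8·87·12 = 8352; M₂M₃ = 87·12·5 = 5220; M₃M₄ = 12·5·12 = 720.
Length 3: M₁..M₃: k=1: 0+5220+8·87·5=8700; k=2: 8352+0+8·12·5=8832 → min 8700 | M₂..M₄: k=2: 0+720+87·12·12=13248; k=3: 5220+0+87·5·12=10440 → min 10440.
Length 4: M₁..M₄: k=1: 0+10440+8·87·12=18792; k=2: 8352+720+8·12·12=10224; k=3: 8700+0+8·5·12=9180 → min 9180.
Optimal parenthesization: ((M₁ (M₂ M₃)) M₄) with cost 9180.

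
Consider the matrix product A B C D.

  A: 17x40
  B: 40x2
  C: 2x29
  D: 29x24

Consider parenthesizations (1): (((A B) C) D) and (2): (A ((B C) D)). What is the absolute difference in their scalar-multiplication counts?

Order (1) = (((A B) C) D): (A B): 17×40 by 40×2 → 17×2, cost 17·40·2 = 1360; ((A B) C): 17×2 by 2×29 → 17×29, cost 17·2·29 = 986; cumulative 2346; (((A B) C) D): 17×29 by 29×24 → 17×24, cost 17·29·24 = 11832; cumulative 14178. Total 14178.
Order (2) = (A ((B C) D)): (B C): 40×2 by 2×29 → 40×29, cost 40·2·29 = 2320; ((B C) D): 40×29 by 29×24 → 40×24, cost 40·29·24 = 27840; cumulative 30160; (A ((B C) D)): 17×40 by 40×24 → 17×24, cost 17·40·24 = 16320; cumulative 46480. Total 46480.
Difference: |14178 − 46480| = 32302.

32302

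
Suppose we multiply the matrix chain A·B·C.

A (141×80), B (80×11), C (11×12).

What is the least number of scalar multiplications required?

142692

Order (A·(B·C)): (B·C): 80×11 by 11×12 → 80×12, cost 80·11·12 = 10560; (A·(B·C)): 141×80 by 80×12 → 141×12, cost 141·80·12 = 135360; cumulative 145920. Total 145920.
Order ((A·B)·C): (A·B): 141×80 by 80×11 → 141×11, cost 141·80·11 = 124080; ((A·B)·C): 141×11 by 11×12 → 141×12, cost 141·11·12 = 18612; cumulative 142692. Total 142692.
Minimum: 142692.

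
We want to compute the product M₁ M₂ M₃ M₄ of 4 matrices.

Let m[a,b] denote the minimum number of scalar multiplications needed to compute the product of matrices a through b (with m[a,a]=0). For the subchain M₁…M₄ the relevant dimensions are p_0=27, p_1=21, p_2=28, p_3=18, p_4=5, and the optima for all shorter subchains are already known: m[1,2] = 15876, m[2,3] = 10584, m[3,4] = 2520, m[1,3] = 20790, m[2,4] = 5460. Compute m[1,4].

8295

m[1,4] = min over k∈[1,3] of m[1,k]+m[k+1,4]+p_{0}·p_k·p_{4}.
k=1: 0 + 5460 + 27·21·5 = 8295; k=2: 15876 + 2520 + 27·28·5 = 22176; k=3: 20790 + 0 + 27·18·5 = 23220.
Minimum: 8295 at k=1.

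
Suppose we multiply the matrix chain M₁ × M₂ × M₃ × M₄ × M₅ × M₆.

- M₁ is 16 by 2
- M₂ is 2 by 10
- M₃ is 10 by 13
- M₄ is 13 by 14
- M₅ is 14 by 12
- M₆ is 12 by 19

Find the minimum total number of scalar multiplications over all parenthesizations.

Adjacent pairs: M₁M₂ = 16·2·10 = 320; M₂M₃ = 2·10·13 = 260; M₃M₄ = 10·13·14 = 1820; M₄M₅ = 13·14·12 = 2184; M₅M₆ = 14·12·19 = 3192.
Length 3: M₁..M₃: k=1: 0+260+16·2·13=676; k=2: 320+0+16·10·13=2400 → min 676 | M₂..M₄: k=2: 0+1820+2·10·14=2100; k=3: 260+0+2·13·14=624 → min 624 | M₃..M₅: k=3: 0+2184+10·13·12=3744; k=4: 1820+0+10·14·12=3500 → min 3500 | M₄..M₆: k=4: 0+3192+13·14·19=6650; k=5: 2184+0+13·12·19=5148 → min 5148.
Length 4: M₁..M₄: k=1: 0+624+16·2·14=1072; k=2: 320+1820+16·10·14=4380; k=3: 676+0+16·13·14=3588 → min 1072 | M₂..M₅: k=2: 0+3500+2·10·12=3740; k=3: 260+2184+2·13·12=2756; k=4: 624+0+2·14·12=960 → min 960 | M₃..M₆: k=3: 0+5148+10·13·19=7618; k=4: 1820+3192+10·14·19=7672; k=5: 3500+0+10·12·19=5780 → min 5780.
Length 5: M₁..M₅: k=1: 0+960+16·2·12=1344; k=2: 320+3500+16·10·12=5740; k=3: 676+2184+16·13·12=5356; k=4: 1072+0+16·14·12=3760 → min 1344 | M₂..M₆: k=2: 0+5780+2·10·19=6160; k=3: 260+5148+2·13·19=5902; k=4: 624+3192+2·14·19=4348; k=5: 960+0+2·12·19=1416 → min 1416.
Length 6: M₁..M₆: k=1: 0+1416+16·2·19=2024; k=2: 320+5780+16·10·19=9140; k=3: 676+5148+16·13·19=9776; k=4: 1072+3192+16·14·19=8520; k=5: 1344+0+16·12·19=4992 → min 2024.
Optimal order: (M₁ × ((((M₂ × M₃) × M₄) × M₅) × M₆)) with cost 2024.

2024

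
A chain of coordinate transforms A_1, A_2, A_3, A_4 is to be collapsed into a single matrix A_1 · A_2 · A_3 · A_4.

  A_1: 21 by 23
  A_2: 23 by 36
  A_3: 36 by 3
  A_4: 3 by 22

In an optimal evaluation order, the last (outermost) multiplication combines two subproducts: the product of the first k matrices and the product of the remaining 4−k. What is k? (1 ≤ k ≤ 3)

3

Adjacent pairs: A_1A_2 = 21·23·36 = 17388; A_2A_3 = 23·36·3 = 2484; A_3A_4 = 36·3·22 = 2376.
Length 3: A_1..A_3: k=1: 0+2484+21·23·3=3933; k=2: 17388+0+21·36·3=19656 → min 3933 | A_2..A_4: k=2: 0+2376+23·36·22=20592; k=3: 2484+0+23·3·22=4002 → min 4002.
Top-level splits: k=1: (A_1..A_1)·(A_2..A_4) → 0+4002+21·23·22 = 14628; k=2: (A_1..A_2)·(A_3..A_4) → 17388+2376+21·36·22 = 36396; k=3: (A_1..A_3)·(A_4..A_4) → 3933+0+21·3·22 = 5319.
Best split is after A_3, i.e. k = 3.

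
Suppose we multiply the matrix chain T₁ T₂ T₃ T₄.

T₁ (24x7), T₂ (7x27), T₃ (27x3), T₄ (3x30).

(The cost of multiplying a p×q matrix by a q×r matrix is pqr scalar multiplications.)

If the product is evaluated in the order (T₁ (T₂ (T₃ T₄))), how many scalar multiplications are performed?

13140

(T₃ T₄): 27×3 by 3×30 → 27×30, cost 27·3·30 = 2430
(T₂ (T₃ T₄)): 7×27 by 27×30 → 7×30, cost 7·27·30 = 5670; cumulative 8100
(T₁ (T₂ (T₃ T₄))): 24×7 by 7×30 → 24×30, cost 24·7·30 = 5040; cumulative 13140
Total: 13140 scalar multiplications.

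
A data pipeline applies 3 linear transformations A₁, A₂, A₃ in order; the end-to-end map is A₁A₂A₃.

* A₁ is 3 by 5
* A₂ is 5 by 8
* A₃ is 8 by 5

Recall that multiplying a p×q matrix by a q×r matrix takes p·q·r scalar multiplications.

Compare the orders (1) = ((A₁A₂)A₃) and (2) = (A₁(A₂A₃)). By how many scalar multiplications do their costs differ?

Order (1) = ((A₁A₂)A₃): (A₁A₂): 3×5 by 5×8 → 3×8, cost 3·5·8 = 120; ((A₁A₂)A₃): 3×8 by 8×5 → 3×5, cost 3·8·5 = 120; cumulative 240. Total 240.
Order (2) = (A₁(A₂A₃)): (A₂A₃): 5×8 by 8×5 → 5×5, cost 5·8·5 = 200; (A₁(A₂A₃)): 3×5 by 5×5 → 3×5, cost 3·5·5 = 75; cumulative 275. Total 275.
Difference: |240 − 275| = 35.

35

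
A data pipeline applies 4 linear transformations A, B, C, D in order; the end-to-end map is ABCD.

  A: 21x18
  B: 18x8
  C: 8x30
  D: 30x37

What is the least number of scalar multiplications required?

18120

Adjacent pairs: AB = 21·18·8 = 3024; BC = 18·8·30 = 4320; CD = 8·30·37 = 8880.
Length 3: A..C: k=1: 0+4320+21·18·30=15660; k=2: 3024+0+21·8·30=8064 → min 8064 | B..D: k=2: 0+8880+18·8·37=14208; k=3: 4320+0+18·30·37=24300 → min 14208.
Length 4: A..D: k=1: 0+14208+21·18·37=28194; k=2: 3024+8880+21·8·37=18120; k=3: 8064+0+21·30·37=31374 → min 18120.
Optimal order: ((AB)(CD)) with cost 18120.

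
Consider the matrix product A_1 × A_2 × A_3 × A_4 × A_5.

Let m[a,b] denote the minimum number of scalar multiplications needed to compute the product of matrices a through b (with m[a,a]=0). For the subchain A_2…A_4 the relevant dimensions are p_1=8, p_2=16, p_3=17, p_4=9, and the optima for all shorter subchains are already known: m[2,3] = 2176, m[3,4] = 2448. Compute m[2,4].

m[2,4] = min over k∈[2,3] of m[2,k]+m[k+1,4]+p_{1}·p_k·p_{4}.
k=2: 0 + 2448 + 8·16·9 = 3600; k=3: 2176 + 0 + 8·17·9 = 3400.
Minimum: 3400 at k=3.

3400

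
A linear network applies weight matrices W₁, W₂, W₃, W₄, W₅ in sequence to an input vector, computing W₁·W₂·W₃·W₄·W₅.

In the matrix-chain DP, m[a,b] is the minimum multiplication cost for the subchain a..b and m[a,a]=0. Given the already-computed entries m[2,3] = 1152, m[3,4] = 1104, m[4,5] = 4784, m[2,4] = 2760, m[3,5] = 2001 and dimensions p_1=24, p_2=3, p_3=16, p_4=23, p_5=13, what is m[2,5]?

2937

m[2,5] = min over k∈[2,4] of m[2,k]+m[k+1,5]+p_{1}·p_k·p_{5}.
k=2: 0 + 2001 + 24·3·13 = 2937; k=3: 1152 + 4784 + 24·16·13 = 10928; k=4: 2760 + 0 + 24·23·13 = 9936.
Minimum: 2937 at k=2.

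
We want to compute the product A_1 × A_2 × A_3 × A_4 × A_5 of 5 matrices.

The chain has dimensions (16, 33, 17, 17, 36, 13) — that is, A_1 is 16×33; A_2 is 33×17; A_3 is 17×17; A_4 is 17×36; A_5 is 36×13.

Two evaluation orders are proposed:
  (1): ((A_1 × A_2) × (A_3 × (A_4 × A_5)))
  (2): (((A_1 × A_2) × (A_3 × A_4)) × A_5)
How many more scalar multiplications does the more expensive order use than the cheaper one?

Order (1) = ((A_1 × A_2) × (A_3 × (A_4 × A_5))): (A_1 × A_2): 16×33 by 33×17 → 16×17, cost 16·33·17 = 8976; (A_4 × A_5): 17×36 by 36×13 → 17×13, cost 17·36·13 = 7956; (A_3 × (A_4 × A_5)): 17×17 by 17×13 → 17×13, cost 17·17·13 = 3757; cumulative 11713; ((A_1 × A_2) × (A_3 × (A_4 × A_5))): 16×17 by 17×13 → 16×13, cost 16·17·13 = 3536; cumulative 24225. Total 24225.
Order (2) = (((A_1 × A_2) × (A_3 × A_4)) × A_5): (A_1 × A_2): 16×33 by 33×17 → 16×17, cost 16·33·17 = 8976; (A_3 × A_4): 17×17 by 17×36 → 17×36, cost 17·17·36 = 10404; ((A_1 × A_2) × (A_3 × A_4)): 16×17 by 17×36 → 16×36, cost 16·17·36 = 9792; cumulative 29172; (((A_1 × A_2) × (A_3 × A_4)) × A_5): 16×36 by 36×13 → 16×13, cost 16·36·13 = 7488; cumulative 36660. Total 36660.
Difference: |24225 − 36660| = 12435.

12435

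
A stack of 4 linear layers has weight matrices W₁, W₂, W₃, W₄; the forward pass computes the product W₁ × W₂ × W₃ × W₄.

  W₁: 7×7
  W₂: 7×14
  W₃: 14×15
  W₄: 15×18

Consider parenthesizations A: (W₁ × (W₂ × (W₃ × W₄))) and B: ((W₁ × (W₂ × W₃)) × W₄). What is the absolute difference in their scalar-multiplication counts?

Order A = (W₁ × (W₂ × (W₃ × W₄))): (W₃ × W₄): 14×15 by 15×18 → 14×18, cost 14·15·18 = 3780; (W₂ × (W₃ × W₄)): 7×14 by 14×18 → 7×18, cost 7·14·18 = 1764; cumulative 5544; (W₁ × (W₂ × (W₃ × W₄))): 7×7 by 7×18 → 7×18, cost 7·7·18 = 882; cumulative 6426. Total 6426.
Order B = ((W₁ × (W₂ × W₃)) × W₄): (W₂ × W₃): 7×14 by 14×15 → 7×15, cost 7·14·15 = 1470; (W₁ × (W₂ × W₃)): 7×7 by 7×15 → 7×15, cost 7·7·15 = 735; cumulative 2205; ((W₁ × (W₂ × W₃)) × W₄): 7×15 by 15×18 → 7×18, cost 7·15·18 = 1890; cumulative 4095. Total 4095.
Difference: |6426 − 4095| = 2331.

2331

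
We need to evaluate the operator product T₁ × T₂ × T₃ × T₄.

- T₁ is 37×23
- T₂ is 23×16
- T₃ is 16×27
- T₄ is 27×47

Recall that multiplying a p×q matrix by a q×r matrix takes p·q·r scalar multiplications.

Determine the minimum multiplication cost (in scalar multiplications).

61744

Adjacent pairs: T₁T₂ = 37·23·16 = 13616; T₂T₃ = 23·16·27 = 9936; T₃T₄ = 16·27·47 = 20304.
Length 3: T₁..T₃: k=1: 0+9936+37·23·27=32913; k=2: 13616+0+37·16·27=29600 → min 29600 | T₂..T₄: k=2: 0+20304+23·16·47=37600; k=3: 9936+0+23·27·47=39123 → min 37600.
Length 4: T₁..T₄: k=1: 0+37600+37·23·47=77597; k=2: 13616+20304+37·16·47=61744; k=3: 29600+0+37·27·47=76553 → min 61744.
Optimal order: ((T₁ × T₂) × (T₃ × T₄)) with cost 61744.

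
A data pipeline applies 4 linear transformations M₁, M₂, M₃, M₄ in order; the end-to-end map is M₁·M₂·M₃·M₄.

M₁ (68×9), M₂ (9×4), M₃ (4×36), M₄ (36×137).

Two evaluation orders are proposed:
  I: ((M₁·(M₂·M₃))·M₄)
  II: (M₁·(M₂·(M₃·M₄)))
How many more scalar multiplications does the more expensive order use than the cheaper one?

250200

Order I = ((M₁·(M₂·M₃))·M₄): (M₂·M₃): 9×4 by 4×36 → 9×36, cost 9·4·36 = 1296; (M₁·(M₂·M₃)): 68×9 by 9×36 → 68×36, cost 68·9·36 = 22032; cumulative 23328; ((M₁·(M₂·M₃))·M₄): 68×36 by 36×137 → 68×137, cost 68·36·137 = 335376; cumulative 358704. Total 358704.
Order II = (M₁·(M₂·(M₃·M₄))): (M₃·M₄): 4×36 by 36×137 → 4×137, cost 4·36·137 = 19728; (M₂·(M₃·M₄)): 9×4 by 4×137 → 9×137, cost 9·4·137 = 4932; cumulative 24660; (M₁·(M₂·(M₃·M₄))): 68×9 by 9×137 → 68×137, cost 68·9·137 = 83844; cumulative 108504. Total 108504.
Difference: |358704 − 108504| = 250200.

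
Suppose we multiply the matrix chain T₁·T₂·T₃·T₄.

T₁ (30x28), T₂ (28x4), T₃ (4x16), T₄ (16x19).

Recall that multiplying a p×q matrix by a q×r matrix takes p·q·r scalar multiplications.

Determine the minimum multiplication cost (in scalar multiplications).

Adjacent pairs: T₁T₂ = 30·28·4 = 3360; T₂T₃ = 28·4·16 = 1792; T₃T₄ = 4·16·19 = 1216.
Length 3: T₁..T₃: k=1: 0+1792+30·28·16=15232; k=2: 3360+0+30·4·16=5280 → min 5280 | T₂..T₄: k=2: 0+1216+28·4·19=3344; k=3: 1792+0+28·16·19=10304 → min 3344.
Length 4: T₁..T₄: k=1: 0+3344+30·28·19=19304; k=2: 3360+1216+30·4·19=6856; k=3: 5280+0+30·16·19=14400 → min 6856.
Optimal order: ((T₁·T₂)·(T₃·T₄)) with cost 6856.

6856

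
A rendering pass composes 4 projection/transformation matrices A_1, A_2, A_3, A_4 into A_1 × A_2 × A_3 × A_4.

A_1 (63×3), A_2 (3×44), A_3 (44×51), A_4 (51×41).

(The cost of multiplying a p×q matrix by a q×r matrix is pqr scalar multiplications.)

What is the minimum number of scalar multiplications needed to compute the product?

Adjacent pairs: A_1A_2 = 63·3·44 = 8316; A_2A_3 = 3·44·51 = 6732; A_3A_4 = 44·51·41 = 92004.
Length 3: A_1..A_3: k=1: 0+6732+63·3·51=16371; k=2: 8316+0+63·44·51=149688 → min 16371 | A_2..A_4: k=2: 0+92004+3·44·41=97416; k=3: 6732+0+3·51·41=13005 → min 13005.
Length 4: A_1..A_4: k=1: 0+13005+63·3·41=20754; k=2: 8316+92004+63·44·41=213972; k=3: 16371+0+63·51·41=148104 → min 20754.
Optimal order: (A_1 × ((A_2 × A_3) × A_4)) with cost 20754.

20754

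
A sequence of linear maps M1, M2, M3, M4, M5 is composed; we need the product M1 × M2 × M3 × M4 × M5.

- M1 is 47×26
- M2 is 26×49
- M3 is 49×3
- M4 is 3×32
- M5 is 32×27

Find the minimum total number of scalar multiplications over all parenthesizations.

Adjacent pairs: M1M2 = 47·26·49 = 59878; M2M3 = 26·49·3 = 3822; M3M4 = 49·3·32 = 4704; M4M5 = 3·32·27 = 2592.
Length 3: M1..M3: k=1: 0+3822+47·26·3=7488; k=2: 59878+0+47·49·3=66787 → min 7488 | M2..M4: k=2: 0+4704+26·49·32=45472; k=3: 3822+0+26·3·32=6318 → min 6318 | M3..M5: k=3: 0+2592+49·3·27=6561; k=4: 4704+0+49·32·27=47040 → min 6561.
Length 4: M1..M4: k=1: 0+6318+47·26·32=45422; k=2: 59878+4704+47·49·32=138278; k=3: 7488+0+47·3·32=12000 → min 12000 | M2..M5: k=2: 0+6561+26·49·27=40959; k=3: 3822+2592+26·3·27=8520; k=4: 6318+0+26·32·27=28782 → min 8520.
Length 5: M1..M5: k=1: 0+8520+47·26·27=41514; k=2: 59878+6561+47·49·27=128620; k=3: 7488+2592+47·3·27=13887; k=4: 12000+0+47·32·27=52608 → min 13887.
Optimal order: ((M1 × (M2 × M3)) × (M4 × M5)) with cost 13887.

13887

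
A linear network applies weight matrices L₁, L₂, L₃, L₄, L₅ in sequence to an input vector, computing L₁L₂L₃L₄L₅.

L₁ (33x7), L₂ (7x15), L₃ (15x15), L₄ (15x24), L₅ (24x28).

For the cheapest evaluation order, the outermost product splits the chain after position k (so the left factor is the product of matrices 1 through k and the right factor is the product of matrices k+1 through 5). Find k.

1

Adjacent pairs: L₁L₂ = 33·7·15 = 3465; L₂L₃ = 7·15·15 = 1575; L₃L₄ = 15·15·24 = 5400; L₄L₅ = 15·24·28 = 10080.
Length 3: L₁..L₃: k=1: 0+1575+33·7·15=5040; k=2: 3465+0+33·15·15=10890 → min 5040 | L₂..L₄: k=2: 0+5400+7·15·24=7920; k=3: 1575+0+7·15·24=4095 → min 4095 | L₃..L₅: k=3: 0+10080+15·15·28=16380; k=4: 5400+0+15·24·28=15480 → min 15480.
Length 4: L₁..L₄: k=1: 0+4095+33·7·24=9639; k=2: 3465+5400+33·15·24=20745; k=3: 5040+0+33·15·24=16920 → min 9639 | L₂..L₅: k=2: 0+15480+7·15·28=18420; k=3: 1575+10080+7·15·28=14595; k=4: 4095+0+7·24·28=8799 → min 8799.
Top-level splits: k=1: (L₁..L₁)·(L₂..L₅) → 0+8799+33·7·28 = 15267; k=2: (L₁..L₂)·(L₃..L₅) → 3465+15480+33·15·28 = 32805; k=3: (L₁..L₃)·(L₄..L₅) → 5040+10080+33·15·28 = 28980; k=4: (L₁..L₄)·(L₅..L₅) → 9639+0+33·24·28 = 31815.
Best split is after L₁, i.e. k = 1.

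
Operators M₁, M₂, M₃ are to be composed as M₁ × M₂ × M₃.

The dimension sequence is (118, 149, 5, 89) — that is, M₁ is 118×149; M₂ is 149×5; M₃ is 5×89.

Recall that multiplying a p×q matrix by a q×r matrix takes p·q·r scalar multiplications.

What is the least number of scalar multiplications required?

Order (M₁ × (M₂ × M₃)): (M₂ × M₃): 149×5 by 5×89 → 149×89, cost 149·5·89 = 66305; (M₁ × (M₂ × M₃)): 118×149 by 149×89 → 118×89, cost 118·149·89 = 1564798; cumulative 1631103. Total 1631103.
Order ((M₁ × M₂) × M₃): (M₁ × M₂): 118×149 by 149×5 → 118×5, cost 118·149·5 = 87910; ((M₁ × M₂) × M₃): 118×5 by 5×89 → 118×89, cost 118·5·89 = 52510; cumulative 140420. Total 140420.
Minimum: 140420.

140420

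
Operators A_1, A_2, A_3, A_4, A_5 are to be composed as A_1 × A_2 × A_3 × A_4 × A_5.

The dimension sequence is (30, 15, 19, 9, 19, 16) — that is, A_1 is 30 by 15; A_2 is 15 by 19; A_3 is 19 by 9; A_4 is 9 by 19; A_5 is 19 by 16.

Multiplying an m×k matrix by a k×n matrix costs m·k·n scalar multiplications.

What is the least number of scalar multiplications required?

13671

Adjacent pairs: A_1A_2 = 30·15·19 = 8550; A_2A_3 = 15·19·9 = 2565; A_3A_4 = 19·9·19 = 3249; A_4A_5 = 9·19·16 = 2736.
Length 3: A_1..A_3: k=1: 0+2565+30·15·9=6615; k=2: 8550+0+30·19·9=13680 → min 6615 | A_2..A_4: k=2: 0+3249+15·19·19=8664; k=3: 2565+0+15·9·19=5130 → min 5130 | A_3..A_5: k=3: 0+2736+19·9·16=5472; k=4: 3249+0+19·19·16=9025 → min 5472.
Length 4: A_1..A_4: k=1: 0+5130+30·15·19=13680; k=2: 8550+3249+30·19·19=22629; k=3: 6615+0+30·9·19=11745 → min 11745 | A_2..A_5: k=2: 0+5472+15·19·16=10032; k=3: 2565+2736+15·9·16=7461; k=4: 5130+0+15·19·16=9690 → min 7461.
Length 5: A_1..A_5: k=1: 0+7461+30·15·16=14661; k=2: 8550+5472+30·19·16=23142; k=3: 6615+2736+30·9·16=13671; k=4: 11745+0+30·19·16=20865 → min 13671.
Optimal order: ((A_1 × (A_2 × A_3)) × (A_4 × A_5)) with cost 13671.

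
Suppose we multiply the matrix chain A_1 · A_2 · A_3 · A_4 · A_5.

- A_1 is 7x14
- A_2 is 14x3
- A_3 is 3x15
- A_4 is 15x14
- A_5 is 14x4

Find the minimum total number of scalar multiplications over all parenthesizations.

Adjacent pairs: A_1A_2 = 7·14·3 = 294; A_2A_3 = 14·3·15 = 630; A_3A_4 = 3·15·14 = 630; A_4A_5 = 15·14·4 = 840.
Length 3: A_1..A_3: k=1: 0+630+7·14·15=2100; k=2: 294+0+7·3·15=609 → min 609 | A_2..A_4: k=2: 0+630+14·3·14=1218; k=3: 630+0+14·15·14=3570 → min 1218 | A_3..A_5: k=3: 0+840+3·15·4=1020; k=4: 630+0+3·14·4=798 → min 798.
Length 4: A_1..A_4: k=1: 0+1218+7·14·14=2590; k=2: 294+630+7·3·14=1218; k=3: 609+0+7·15·14=2079 → min 1218 | A_2..A_5: k=2: 0+798+14·3·4=966; k=3: 630+840+14·15·4=2310; k=4: 1218+0+14·14·4=2002 → min 966.
Length 5: A_1..A_5: k=1: 0+966+7·14·4=1358; k=2: 294+798+7·3·4=1176; k=3: 609+840+7·15·4=1869; k=4: 1218+0+7·14·4=1610 → min 1176.
Optimal order: ((A_1 · A_2) · ((A_3 · A_4) · A_5)) with cost 1176.

1176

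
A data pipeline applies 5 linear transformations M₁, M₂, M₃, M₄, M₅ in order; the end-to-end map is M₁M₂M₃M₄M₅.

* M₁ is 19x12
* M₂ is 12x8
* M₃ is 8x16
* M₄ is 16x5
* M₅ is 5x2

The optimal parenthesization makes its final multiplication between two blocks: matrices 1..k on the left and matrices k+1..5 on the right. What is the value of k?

1

Adjacent pairs: M₁M₂ = 19·12·8 = 1824; M₂M₃ = 12·8·16 = 1536; M₃M₄ = 8·16·5 = 640; M₄M₅ = 16·5·2 = 160.
Length 3: M₁..M₃: k=1: 0+1536+19·12·16=5184; k=2: 1824+0+19·8·16=4256 → min 4256 | M₂..M₄: k=2: 0+640+12·8·5=1120; k=3: 1536+0+12·16·5=2496 → min 1120 | M₃..M₅: k=3: 0+160+8·16·2=416; k=4: 640+0+8·5·2=720 → min 416.
Length 4: M₁..M₄: k=1: 0+1120+19·12·5=2260; k=2: 1824+640+19·8·5=3224; k=3: 4256+0+19·16·5=5776 → min 2260 | M₂..M₅: k=2: 0+416+12·8·2=608; k=3: 1536+160+12·16·2=2080; k=4: 1120+0+12·5·2=1240 → min 608.
Top-level splits: k=1: (M₁..M₁)·(M₂..M₅) → 0+608+19·12·2 = 1064; k=2: (M₁..M₂)·(M₃..M₅) → 1824+416+19·8·2 = 2544; k=3: (M₁..M₃)·(M₄..M₅) → 4256+160+19·16·2 = 5024; k=4: (M₁..M₄)·(M₅..M₅) → 2260+0+19·5·2 = 2450.
Best split is after M₁, i.e. k = 1.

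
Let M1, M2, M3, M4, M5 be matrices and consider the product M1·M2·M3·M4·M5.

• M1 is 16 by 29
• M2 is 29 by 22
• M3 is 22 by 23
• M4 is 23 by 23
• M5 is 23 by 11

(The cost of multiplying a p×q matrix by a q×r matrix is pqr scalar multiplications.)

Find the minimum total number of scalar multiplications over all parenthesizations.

23507

Adjacent pairs: M1M2 = 16·29·22 = 10208; M2M3 = 29·22·23 = 14674; M3M4 = 22·23·23 = 11638; M4M5 = 23·23·11 = 5819.
Length 3: M1..M3: k=1: 0+14674+16·29·23=25346; k=2: 10208+0+16·22·23=18304 → min 18304 | M2..M4: k=2: 0+11638+29·22·23=26312; k=3: 14674+0+29·23·23=30015 → min 26312 | M3..M5: k=3: 0+5819+22·23·11=11385; k=4: 11638+0+22·23·11=17204 → min 11385.
Length 4: M1..M4: k=1: 0+26312+16·29·23=36984; k=2: 10208+11638+16·22·23=29942; k=3: 18304+0+16·23·23=26768 → min 26768 | M2..M5: k=2: 0+11385+29·22·11=18403; k=3: 14674+5819+29·23·11=27830; k=4: 26312+0+29·23·11=33649 → min 18403.
Length 5: M1..M5: k=1: 0+18403+16·29·11=23507; k=2: 10208+11385+16·22·11=25465; k=3: 18304+5819+16·23·11=28171; k=4: 26768+0+16·23·11=30816 → min 23507.
Optimal order: (M1·(M2·(M3·(M4·M5)))) with cost 23507.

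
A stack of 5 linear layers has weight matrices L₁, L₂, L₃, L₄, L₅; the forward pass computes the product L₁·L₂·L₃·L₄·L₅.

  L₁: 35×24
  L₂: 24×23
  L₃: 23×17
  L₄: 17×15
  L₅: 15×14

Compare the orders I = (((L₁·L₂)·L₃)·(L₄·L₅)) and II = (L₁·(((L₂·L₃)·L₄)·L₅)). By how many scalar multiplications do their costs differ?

Order I = (((L₁·L₂)·L₃)·(L₄·L₅)): (L₁·L₂): 35×24 by 24×23 → 35×23, cost 35·24·23 = 19320; ((L₁·L₂)·L₃): 35×23 by 23×17 → 35×17, cost 35·23·17 = 13685; cumulative 33005; (L₄·L₅): 17×15 by 15×14 → 17×14, cost 17·15·14 = 3570; (((L₁·L₂)·L₃)·(L₄·L₅)): 35×17 by 17×14 → 35×14, cost 35·17·14 = 8330; cumulative 44905. Total 44905.
Order II = (L₁·(((L₂·L₃)·L₄)·L₅)): (L₂·L₃): 24×23 by 23×17 → 24×17, cost 24·23·17 = 9384; ((L₂·L₃)·L₄): 24×17 by 17×15 → 24×15, cost 24·17·15 = 6120; cumulative 15504; (((L₂·L₃)·L₄)·L₅): 24×15 by 15×14 → 24×14, cost 24·15·14 = 5040; cumulative 20544; (L₁·(((L₂·L₃)·L₄)·L₅)): 35×24 by 24×14 → 35×14, cost 35·24·14 = 11760; cumulative 32304. Total 32304.
Difference: |44905 − 32304| = 12601.

12601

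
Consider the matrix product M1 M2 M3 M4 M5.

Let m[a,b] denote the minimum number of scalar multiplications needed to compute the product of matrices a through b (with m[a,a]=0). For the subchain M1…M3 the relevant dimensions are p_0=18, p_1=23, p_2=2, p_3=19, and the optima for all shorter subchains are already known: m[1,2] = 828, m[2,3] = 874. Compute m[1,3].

1512

m[1,3] = min over k∈[1,2] of m[1,k]+m[k+1,3]+p_{0}·p_k·p_{3}.
k=1: 0 + 874 + 18·23·19 = 8740; k=2: 828 + 0 + 18·2·19 = 1512.
Minimum: 1512 at k=2.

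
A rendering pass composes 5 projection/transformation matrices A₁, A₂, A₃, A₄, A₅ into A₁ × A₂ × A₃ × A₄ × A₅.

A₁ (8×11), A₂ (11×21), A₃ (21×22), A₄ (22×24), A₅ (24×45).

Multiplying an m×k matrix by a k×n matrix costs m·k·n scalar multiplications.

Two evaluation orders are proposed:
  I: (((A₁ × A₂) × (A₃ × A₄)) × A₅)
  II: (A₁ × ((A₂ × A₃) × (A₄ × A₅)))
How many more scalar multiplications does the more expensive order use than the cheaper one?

Order I = (((A₁ × A₂) × (A₃ × A₄)) × A₅): (A₁ × A₂): 8×11 by 11×21 → 8×21, cost 8·11·21 = 1848; (A₃ × A₄): 21×22 by 22×24 → 21×24, cost 21·22·24 = 11088; ((A₁ × A₂) × (A₃ × A₄)): 8×21 by 21×24 → 8×24, cost 8·21·24 = 4032; cumulative 16968; (((A₁ × A₂) × (A₃ × A₄)) × A₅): 8×24 by 24×45 → 8×45, cost 8·24·45 = 8640; cumulative 25608. Total 25608.
Order II = (A₁ × ((A₂ × A₃) × (A₄ × A₅))): (A₂ × A₃): 11×21 by 21×22 → 11×22, cost 11·21·22 = 5082; (A₄ × A₅): 22×24 by 24×45 → 22×45, cost 22·24·45 = 23760; ((A₂ × A₃) × (A₄ × A₅)): 11×22 by 22×45 → 11×45, cost 11·22·45 = 10890; cumulative 39732; (A₁ × ((A₂ × A₃) × (A₄ × A₅))): 8×11 by 11×45 → 8×45, cost 8·11·45 = 3960; cumulative 43692. Total 43692.
Difference: |25608 − 43692| = 18084.

18084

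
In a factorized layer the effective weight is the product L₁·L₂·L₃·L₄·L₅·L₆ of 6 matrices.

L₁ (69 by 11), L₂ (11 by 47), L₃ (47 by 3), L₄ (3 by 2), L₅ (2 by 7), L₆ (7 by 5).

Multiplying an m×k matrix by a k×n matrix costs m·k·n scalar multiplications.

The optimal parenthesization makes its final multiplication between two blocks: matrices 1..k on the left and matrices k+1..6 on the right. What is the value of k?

4

Adjacent pairs: L₁L₂ = 69·11·47 = 35673; L₂L₃ = 11·47·3 = 1551; L₃L₄ = 47·3·2 = 282; L₄L₅ = 3·2·7 = 42; L₅L₆ = 2·7·5 = 70.
Length 3: L₁..L₃: k=1: 0+1551+69·11·3=3828; k=2: 35673+0+69·47·3=45402 → min 3828 | L₂..L₄: k=2: 0+282+11·47·2=1316; k=3: 1551+0+11·3·2=1617 → min 1316 | L₃..L₅: k=3: 0+42+47·3·7=1029; k=4: 282+0+47·2·7=940 → min 940 | L₄..L₆: k=4: 0+70+3·2·5=100; k=5: 42+0+3·7·5=147 → min 100.
Length 4: L₁..L₄: k=1: 0+1316+69·11·2=2834; k=2: 35673+282+69·47·2=42441; k=3: 3828+0+69·3·2=4242 → min 2834 | L₂..L₅: k=2: 0+940+11·47·7=4559; k=3: 1551+42+11·3·7=1824; k=4: 1316+0+11·2·7=1470 → min 1470 | L₃..L₆: k=3: 0+100+47·3·5=805; k=4: 282+70+47·2·5=822; k=5: 940+0+47·7·5=2585 → min 805.
Length 5: L₁..L₅: k=1: 0+1470+69·11·7=6783; k=2: 35673+940+69·47·7=59314; k=3: 3828+42+69·3·7=5319; k=4: 2834+0+69·2·7=3800 → min 3800 | L₂..L₆: k=2: 0+805+11·47·5=3390; k=3: 1551+100+11·3·5=1816; k=4: 1316+70+11·2·5=1496; k=5: 1470+0+11·7·5=1855 → min 1496.
Top-level splits: k=1: (L₁..L₁)·(L₂..L₆) → 0+1496+69·11·5 = 5291; k=2: (L₁..L₂)·(L₃..L₆) → 35673+805+69·47·5 = 52693; k=3: (L₁..L₃)·(L₄..L₆) → 3828+100+69·3·5 = 4963; k=4: (L₁..L₄)·(L₅..L₆) → 2834+70+69·2·5 = 3594; k=5: (L₁..L₅)·(L₆..L₆) → 3800+0+69·7·5 = 6215.
Best split is after L₄, i.e. k = 4.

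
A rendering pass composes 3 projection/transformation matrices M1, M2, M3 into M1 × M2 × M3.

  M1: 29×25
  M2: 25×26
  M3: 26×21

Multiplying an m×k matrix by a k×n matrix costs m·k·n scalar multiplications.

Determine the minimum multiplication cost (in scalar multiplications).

Order (M1 × (M2 × M3)): (M2 × M3): 25×26 by 26×21 → 25×21, cost 25·26·21 = 13650; (M1 × (M2 × M3)): 29×25 by 25×21 → 29×21, cost 29·25·21 = 15225; cumulative 28875. Total 28875.
Order ((M1 × M2) × M3): (M1 × M2): 29×25 by 25×26 → 29×26, cost 29·25·26 = 18850; ((M1 × M2) × M3): 29×26 by 26×21 → 29×21, cost 29·26·21 = 15834; cumulative 34684. Total 34684.
Minimum: 28875.

28875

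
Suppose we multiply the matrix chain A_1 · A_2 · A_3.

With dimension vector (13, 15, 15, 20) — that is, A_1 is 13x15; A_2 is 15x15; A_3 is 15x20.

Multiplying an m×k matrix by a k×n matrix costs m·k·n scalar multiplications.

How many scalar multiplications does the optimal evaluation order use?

Order (A_1 · (A_2 · A_3)): (A_2 · A_3): 15×15 by 15×20 → 15×20, cost 15·15·20 = 4500; (A_1 · (A_2 · A_3)): 13×15 by 15×20 → 13×20, cost 13·15·20 = 3900; cumulative 8400. Total 8400.
Order ((A_1 · A_2) · A_3): (A_1 · A_2): 13×15 by 15×15 → 13×15, cost 13·15·15 = 2925; ((A_1 · A_2) · A_3): 13×15 by 15×20 → 13×20, cost 13·15·20 = 3900; cumulative 6825. Total 6825.
Minimum: 6825.

6825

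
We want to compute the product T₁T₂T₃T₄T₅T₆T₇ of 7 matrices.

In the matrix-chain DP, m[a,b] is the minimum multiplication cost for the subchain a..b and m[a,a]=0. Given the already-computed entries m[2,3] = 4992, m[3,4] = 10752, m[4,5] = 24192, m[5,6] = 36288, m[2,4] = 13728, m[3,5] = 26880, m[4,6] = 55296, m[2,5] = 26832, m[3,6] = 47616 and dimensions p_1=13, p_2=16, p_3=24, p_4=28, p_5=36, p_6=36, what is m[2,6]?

43680

m[2,6] = min over k∈[2,5] of m[2,k]+m[k+1,6]+p_{1}·p_k·p_{6}.
k=2: 0 + 47616 + 13·16·36 = 55104; k=3: 4992 + 55296 + 13·24·36 = 71520; k=4: 13728 + 36288 + 13·28·36 = 63120; k=5: 26832 + 0 + 13·36·36 = 43680.
Minimum: 43680 at k=5.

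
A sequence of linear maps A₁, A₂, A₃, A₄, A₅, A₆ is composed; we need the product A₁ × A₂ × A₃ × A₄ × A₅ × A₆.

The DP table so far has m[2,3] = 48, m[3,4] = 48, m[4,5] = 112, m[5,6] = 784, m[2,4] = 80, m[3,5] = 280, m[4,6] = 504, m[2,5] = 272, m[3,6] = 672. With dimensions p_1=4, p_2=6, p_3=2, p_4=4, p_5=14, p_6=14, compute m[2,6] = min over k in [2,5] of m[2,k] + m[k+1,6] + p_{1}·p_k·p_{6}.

664

m[2,6] = min over k∈[2,5] of m[2,k]+m[k+1,6]+p_{1}·p_k·p_{6}.
k=2: 0 + 672 + 4·6·14 = 1008; k=3: 48 + 504 + 4·2·14 = 664; k=4: 80 + 784 + 4·4·14 = 1088; k=5: 272 + 0 + 4·14·14 = 1056.
Minimum: 664 at k=3.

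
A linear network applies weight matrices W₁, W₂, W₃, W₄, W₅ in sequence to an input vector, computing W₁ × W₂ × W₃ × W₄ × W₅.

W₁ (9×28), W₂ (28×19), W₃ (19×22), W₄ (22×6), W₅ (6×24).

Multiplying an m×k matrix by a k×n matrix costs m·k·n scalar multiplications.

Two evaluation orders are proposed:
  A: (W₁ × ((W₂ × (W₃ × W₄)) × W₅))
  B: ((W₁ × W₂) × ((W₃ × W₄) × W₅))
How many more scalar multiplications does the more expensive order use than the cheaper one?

Order A = (W₁ × ((W₂ × (W₃ × W₄)) × W₅)): (W₃ × W₄): 19×22 by 22×6 → 19×6, cost 19·22·6 = 2508; (W₂ × (W₃ × W₄)): 28×19 by 19×6 → 28×6, cost 28·19·6 = 3192; cumulative 5700; ((W₂ × (W₃ × W₄)) × W₅): 28×6 by 6×24 → 28×24, cost 28·6·24 = 4032; cumulative 9732; (W₁ × ((W₂ × (W₃ × W₄)) × W₅)): 9×28 by 28×24 → 9×24, cost 9·28·24 = 6048; cumulative 15780. Total 15780.
Order B = ((W₁ × W₂) × ((W₃ × W₄) × W₅)): (W₁ × W₂): 9×28 by 28×19 → 9×19, cost 9·28·19 = 4788; (W₃ × W₄): 19×22 by 22×6 → 19×6, cost 19·22·6 = 2508; ((W₃ × W₄) × W₅): 19×6 by 6×24 → 19×24, cost 19·6·24 = 2736; cumulative 5244; ((W₁ × W₂) × ((W₃ × W₄) × W₅)): 9×19 by 19×24 → 9×24, cost 9·19·24 = 4104; cumulative 14136. Total 14136.
Difference: |15780 − 14136| = 1644.

1644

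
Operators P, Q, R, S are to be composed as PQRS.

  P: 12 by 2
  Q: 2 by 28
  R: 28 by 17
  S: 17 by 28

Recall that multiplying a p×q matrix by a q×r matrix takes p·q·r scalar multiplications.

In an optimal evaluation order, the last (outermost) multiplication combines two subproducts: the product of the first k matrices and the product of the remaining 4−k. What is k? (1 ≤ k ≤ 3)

1

Adjacent pairs: PQ = 12·2·28 = 672; QR = 2·28·17 = 952; RS = 28·17·28 = 13328.
Length 3: P..R: k=1: 0+952+12·2·17=1360; k=2: 672+0+12·28·17=6384 → min 1360 | Q..S: k=2: 0+13328+2·28·28=14896; k=3: 952+0+2·17·28=1904 → min 1904.
Top-level splits: k=1: (P..P)·(Q..S) → 0+1904+12·2·28 = 2576; k=2: (P..Q)·(R..S) → 672+13328+12·28·28 = 23408; k=3: (P..R)·(S..S) → 1360+0+12·17·28 = 7072.
Best split is after P, i.e. k = 1.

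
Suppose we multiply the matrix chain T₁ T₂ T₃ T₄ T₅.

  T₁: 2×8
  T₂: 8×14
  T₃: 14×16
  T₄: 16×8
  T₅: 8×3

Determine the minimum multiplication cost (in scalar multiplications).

Adjacent pairs: T₁T₂ = 2·8·14 = 224; T₂T₃ = 8·14·16 = 1792; T₃T₄ = 14·16·8 = 1792; T₄T₅ = 16·8·3 = 384.
Length 3: T₁..T₃: k=1: 0+1792+2·8·16=2048; k=2: 224+0+2·14·16=672 → min 672 | T₂..T₄: k=2: 0+1792+8·14·8=2688; k=3: 1792+0+8·16·8=2816 → min 2688 | T₃..T₅: k=3: 0+384+14·16·3=1056; k=4: 1792+0+14·8·3=2128 → min 1056.
Length 4: T₁..T₄: k=1: 0+2688+2·8·8=2816; k=2: 224+1792+2·14·8=2240; k=3: 672+0+2·16·8=928 → min 928 | T₂..T₅: k=2: 0+1056+8·14·3=1392; k=3: 1792+384+8·16·3=2560; k=4: 2688+0+8·8·3=2880 → min 1392.
Length 5: T₁..T₅: k=1: 0+1392+2·8·3=1440; k=2: 224+1056+2·14·3=1364; k=3: 672+384+2·16·3=1152; k=4: 928+0+2·8·3=976 → min 976.
Optimal order: ((((T₁ T₂) T₃) T₄) T₅) with cost 976.

976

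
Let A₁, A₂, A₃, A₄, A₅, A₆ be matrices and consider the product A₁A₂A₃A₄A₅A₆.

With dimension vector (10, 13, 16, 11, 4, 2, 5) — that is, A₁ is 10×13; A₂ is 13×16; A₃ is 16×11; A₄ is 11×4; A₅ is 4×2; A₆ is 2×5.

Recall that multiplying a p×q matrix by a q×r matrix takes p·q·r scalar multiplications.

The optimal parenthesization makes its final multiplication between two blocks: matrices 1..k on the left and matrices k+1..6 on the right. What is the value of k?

5

Adjacent pairs: A₁A₂ = 10·13·16 = 2080; A₂A₃ = 13·16·11 = 2288; A₃A₄ = 16·11·4 = 704; A₄A₅ = 11·4·2 = 88; A₅A₆ = 4·2·5 = 40.
Length 3: A₁..A₃: k=1: 0+2288+10·13·11=3718; k=2: 2080+0+10·16·11=3840 → min 3718 | A₂..A₄: k=2: 0+704+13·16·4=1536; k=3: 2288+0+13·11·4=2860 → min 1536 | A₃..A₅: k=3: 0+88+16·11·2=440; k=4: 704+0+16·4·2=832 → min 440 | A₄..A₆: k=4: 0+40+11·4·5=260; k=5: 88+0+11·2·5=198 → min 198.
Length 4: A₁..A₄: k=1: 0+1536+10·13·4=2056; k=2: 2080+704+10·16·4=3424; k=3: 3718+0+10·11·4=4158 → min 2056 | A₂..A₅: k=2: 0+440+13·16·2=856; k=3: 2288+88+13·11·2=2662; k=4: 1536+0+13·4·2=1640 → min 856 | A₃..A₆: k=3: 0+198+16·11·5=1078; k=4: 704+40+16·4·5=1064; k=5: 440+0+16·2·5=600 → min 600.
Length 5: A₁..A₅: k=1: 0+856+10·13·2=1116; k=2: 2080+440+10·16·2=2840; k=3: 3718+88+10·11·2=4026; k=4: 2056+0+10·4·2=2136 → min 1116 | A₂..A₆: k=2: 0+600+13·16·5=1640; k=3: 2288+198+13·11·5=3201; k=4: 1536+40+13·4·5=1836; k=5: 856+0+13·2·5=986 → min 986.
Top-level splits: k=1: (A₁..A₁)·(A₂..A₆) → 0+986+10·13·5 = 1636; k=2: (A₁..A₂)·(A₃..A₆) → 2080+600+10·16·5 = 3480; k=3: (A₁..A₃)·(A₄..A₆) → 3718+198+10·11·5 = 4466; k=4: (A₁..A₄)·(A₅..A₆) → 2056+40+10·4·5 = 2296; k=5: (A₁..A₅)·(A₆..A₆) → 1116+0+10·2·5 = 1216.
Best split is after A₅, i.e. k = 5.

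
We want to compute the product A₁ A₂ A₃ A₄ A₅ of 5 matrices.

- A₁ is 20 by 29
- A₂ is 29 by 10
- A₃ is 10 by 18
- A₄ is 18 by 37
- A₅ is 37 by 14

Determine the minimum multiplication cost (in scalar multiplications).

Adjacent pairs: A₁A₂ = 20·29·10 = 5800; A₂A₃ = 29·10·18 = 5220; A₃A₄ = 10·18·37 = 6660; A₄A₅ = 18·37·14 = 9324.
Length 3: A₁..A₃: k=1: 0+5220+20·29·18=15660; k=2: 5800+0+20·10·18=9400 → min 9400 | A₂..A₄: k=2: 0+6660+29·10·37=17390; k=3: 5220+0+29·18·37=24534 → min 17390 | A₃..A₅: k=3: 0+9324+10·18·14=11844; k=4: 6660+0+10·37·14=11840 → min 11840.
Length 4: A₁..A₄: k=1: 0+17390+20·29·37=38850; k=2: 5800+6660+20·10·37=19860; k=3: 9400+0+20·18·37=22720 → min 19860 | A₂..A₅: k=2: 0+11840+29·10·14=15900; k=3: 5220+9324+29·18·14=21852; k=4: 17390+0+29·37·14=32412 → min 15900.
Length 5: A₁..A₅: k=1: 0+15900+20·29·14=24020; k=2: 5800+11840+20·10·14=20440; k=3: 9400+9324+20·18·14=23764; k=4: 19860+0+20·37·14=30220 → min 20440.
Optimal order: ((A₁ A₂) ((A₃ A₄) A₅)) with cost 20440.

20440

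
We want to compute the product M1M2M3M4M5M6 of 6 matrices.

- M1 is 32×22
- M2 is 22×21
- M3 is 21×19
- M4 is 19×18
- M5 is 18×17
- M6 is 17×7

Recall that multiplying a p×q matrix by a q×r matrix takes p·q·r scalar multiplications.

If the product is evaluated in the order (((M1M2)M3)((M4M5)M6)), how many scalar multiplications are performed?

39883

(M1M2): 32×22 by 22×21 → 32×21, cost 32·22·21 = 14784
((M1M2)M3): 32×21 by 21×19 → 32×19, cost 32·21·19 = 12768; cumulative 27552
(M4M5): 19×18 by 18×17 → 19×17, cost 19·18·17 = 5814
((M4M5)M6): 19×17 by 17×7 → 19×7, cost 19·17·7 = 2261; cumulative 8075
(((M1M2)M3)((M4M5)M6)): 32×19 by 19×7 → 32×7, cost 32·19·7 = 4256; cumulative 39883
Total: 39883 scalar multiplications.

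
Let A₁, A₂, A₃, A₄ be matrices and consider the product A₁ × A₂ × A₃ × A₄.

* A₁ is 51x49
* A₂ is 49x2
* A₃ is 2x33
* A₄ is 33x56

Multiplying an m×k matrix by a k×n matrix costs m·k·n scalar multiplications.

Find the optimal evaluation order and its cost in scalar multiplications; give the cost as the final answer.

Adjacent pairs: A₁A₂ = 51·49·2 = 4998; A₂A₃ = 49·2·33 = 3234; A₃A₄ = 2·33·56 = 3696.
Length 3: A₁..A₃: k=1: 0+3234+51·49·33=85701; k=2: 4998+0+51·2·33=8364 → min 8364 | A₂..A₄: k=2: 0+3696+49·2·56=9184; k=3: 3234+0+49·33·56=93786 → min 9184.
Length 4: A₁..A₄: k=1: 0+9184+51·49·56=149128; k=2: 4998+3696+51·2·56=14406; k=3: 8364+0+51·33·56=102612 → min 14406.
Optimal parenthesization: ((A₁ × A₂) × (A₃ × A₄)) with cost 14406.

14406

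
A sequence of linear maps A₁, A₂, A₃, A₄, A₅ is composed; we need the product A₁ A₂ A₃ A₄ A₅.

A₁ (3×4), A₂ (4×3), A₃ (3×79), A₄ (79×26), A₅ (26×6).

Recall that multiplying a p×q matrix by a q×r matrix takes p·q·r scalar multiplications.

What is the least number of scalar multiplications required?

6720

Adjacent pairs: A₁A₂ = 3·4·3 = 36; A₂A₃ = 4·3·79 = 948; A₃A₄ = 3·79·26 = 6162; A₄A₅ = 79·26·6 = 12324.
Length 3: A₁..A₃: k=1: 0+948+3·4·79=1896; k=2: 36+0+3·3·79=747 → min 747 | A₂..A₄: k=2: 0+6162+4·3·26=6474; k=3: 948+0+4·79·26=9164 → min 6474 | A₃..A₅: k=3: 0+12324+3·79·6=13746; k=4: 6162+0+3·26·6=6630 → min 6630.
Length 4: A₁..A₄: k=1: 0+6474+3·4·26=6786; k=2: 36+6162+3·3·26=6432; k=3: 747+0+3·79·26=6909 → min 6432 | A₂..A₅: k=2: 0+6630+4·3·6=6702; k=3: 948+12324+4·79·6=15168; k=4: 6474+0+4·26·6=7098 → min 6702.
Length 5: A₁..A₅: k=1: 0+6702+3·4·6=6774; k=2: 36+6630+3·3·6=6720; k=3: 747+12324+3·79·6=14493; k=4: 6432+0+3·26·6=6900 → min 6720.
Optimal order: ((A₁ A₂) ((A₃ A₄) A₅)) with cost 6720.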